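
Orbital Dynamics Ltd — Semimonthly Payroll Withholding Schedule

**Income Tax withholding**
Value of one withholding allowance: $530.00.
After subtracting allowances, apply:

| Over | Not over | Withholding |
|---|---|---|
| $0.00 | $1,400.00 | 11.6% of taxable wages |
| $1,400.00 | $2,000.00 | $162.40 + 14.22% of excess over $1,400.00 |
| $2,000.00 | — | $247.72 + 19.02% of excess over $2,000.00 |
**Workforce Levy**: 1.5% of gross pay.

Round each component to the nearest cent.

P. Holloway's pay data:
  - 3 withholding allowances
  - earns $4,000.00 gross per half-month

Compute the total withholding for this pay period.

Income Tax: taxable = $4,000.00 − 3×$530.00 = $2,410.00
  $247.72 + 19.02% × ($2,410.00 − $2,000.00) = $247.72 + 19.02% × $410.00 = $325.70
Workforce Levy: 1.5% × $4,000.00 = $60.00
Total: $325.70 + $60.00 = $385.70

$385.70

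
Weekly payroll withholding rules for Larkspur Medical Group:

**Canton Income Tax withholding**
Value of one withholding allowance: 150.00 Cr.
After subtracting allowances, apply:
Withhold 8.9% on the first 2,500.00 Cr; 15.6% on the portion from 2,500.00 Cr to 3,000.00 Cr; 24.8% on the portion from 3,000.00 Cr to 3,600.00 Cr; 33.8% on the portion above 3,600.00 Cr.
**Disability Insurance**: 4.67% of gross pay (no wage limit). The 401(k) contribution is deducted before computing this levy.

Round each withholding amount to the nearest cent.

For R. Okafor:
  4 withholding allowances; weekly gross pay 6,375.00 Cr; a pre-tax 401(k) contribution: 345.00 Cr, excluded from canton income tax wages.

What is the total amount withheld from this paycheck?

1,349.44 Cr

Canton Income Tax: taxable = 6,375.00 Cr − 345.00 Cr − 4×150.00 Cr = 5,430.00 Cr
  449.30 Cr + 33.8% × (5,430.00 Cr − 3,600.00 Cr) = 449.30 Cr + 33.8% × 1,830.00 Cr = 1,067.84 Cr
Disability Insurance: 4.67% × 6,030.00 Cr = 281.60 Cr
Total: 1,067.84 Cr + 281.60 Cr = 1,349.44 Cr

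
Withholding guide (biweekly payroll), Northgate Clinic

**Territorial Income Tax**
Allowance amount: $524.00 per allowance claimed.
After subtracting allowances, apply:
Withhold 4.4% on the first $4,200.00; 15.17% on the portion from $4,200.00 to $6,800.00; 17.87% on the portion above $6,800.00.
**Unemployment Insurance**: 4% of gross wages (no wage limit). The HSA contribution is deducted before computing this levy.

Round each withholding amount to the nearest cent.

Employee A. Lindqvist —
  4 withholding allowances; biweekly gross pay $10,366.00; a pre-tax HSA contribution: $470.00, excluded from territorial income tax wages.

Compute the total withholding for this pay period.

$1,153.76

Territorial Income Tax: taxable = $10,366.00 − $470.00 − 4×$524.00 = $7,800.00
  $579.22 + 17.87% × ($7,800.00 − $6,800.00) = $579.22 + 17.87% × $1,000.00 = $757.92
Unemployment Insurance: 4% × $9,896.00 = $395.84
Total: $757.92 + $395.84 = $1,153.76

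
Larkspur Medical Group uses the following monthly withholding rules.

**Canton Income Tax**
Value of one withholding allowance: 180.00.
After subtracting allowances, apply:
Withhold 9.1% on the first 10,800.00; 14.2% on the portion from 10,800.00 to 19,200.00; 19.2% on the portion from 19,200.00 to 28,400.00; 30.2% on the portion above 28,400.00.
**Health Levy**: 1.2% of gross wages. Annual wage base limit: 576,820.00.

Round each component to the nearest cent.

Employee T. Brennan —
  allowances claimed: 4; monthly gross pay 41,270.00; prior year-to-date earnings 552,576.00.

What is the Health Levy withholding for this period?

Health Levy: cap 576,820.00 − YTD 552,576.00 = 24,244.00 subject; 1.2% × 24,244.00 = 290.93

290.93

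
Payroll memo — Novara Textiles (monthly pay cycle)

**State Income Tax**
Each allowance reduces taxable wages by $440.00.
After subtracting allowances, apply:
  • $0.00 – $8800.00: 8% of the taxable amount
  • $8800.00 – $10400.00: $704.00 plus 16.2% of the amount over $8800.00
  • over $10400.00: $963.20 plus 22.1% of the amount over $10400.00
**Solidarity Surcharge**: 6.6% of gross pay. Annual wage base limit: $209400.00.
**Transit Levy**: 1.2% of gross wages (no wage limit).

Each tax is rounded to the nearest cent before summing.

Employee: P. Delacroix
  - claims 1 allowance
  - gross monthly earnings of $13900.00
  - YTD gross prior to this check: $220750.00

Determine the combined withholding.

State Income Tax: taxable = $13900.00 − 1×$440.00 = $13460.00
  $963.20 + 22.1% × ($13460.00 − $10400.00) = $963.20 + 22.1% × $3060.00 = $1639.46
Solidarity Surcharge: YTD $220750.00 ≥ cap $209400.00 → $0.00
Transit Levy: 1.2% × $13900.00 = $166.80
Total: $1639.46 + $0.00 + $166.80 = $1806.26

$1806.26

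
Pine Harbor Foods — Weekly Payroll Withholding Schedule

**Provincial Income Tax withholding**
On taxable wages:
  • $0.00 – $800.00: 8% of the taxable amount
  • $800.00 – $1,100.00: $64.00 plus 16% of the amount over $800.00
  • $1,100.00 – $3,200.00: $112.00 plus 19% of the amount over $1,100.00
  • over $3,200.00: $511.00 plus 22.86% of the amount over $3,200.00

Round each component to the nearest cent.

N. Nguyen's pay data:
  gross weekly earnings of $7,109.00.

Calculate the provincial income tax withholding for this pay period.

Provincial Income Tax: taxable = $7,109.00
  $511.00 + 22.86% × ($7,109.00 − $3,200.00) = $511.00 + 22.86% × $3,909.00 = $1,404.60

$1,404.60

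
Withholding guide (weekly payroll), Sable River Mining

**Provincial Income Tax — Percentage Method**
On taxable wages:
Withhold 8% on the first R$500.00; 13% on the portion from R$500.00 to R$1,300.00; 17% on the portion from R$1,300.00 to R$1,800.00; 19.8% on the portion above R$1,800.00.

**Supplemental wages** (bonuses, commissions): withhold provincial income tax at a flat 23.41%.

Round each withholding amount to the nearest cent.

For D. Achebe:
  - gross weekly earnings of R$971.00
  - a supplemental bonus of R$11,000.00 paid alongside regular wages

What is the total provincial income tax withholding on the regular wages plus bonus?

Provincial Income Tax: taxable = R$971.00
  R$40.00 + 13% × (R$971.00 − R$500.00) = R$40.00 + 13% × R$471.00 = R$101.23
Supplemental (23.41% flat on bonus): 23.41% × R$11,000.00 = R$2,575.10
Total provincial income tax: R$101.23 + R$2,575.10 = R$2,676.33

R$2,676.33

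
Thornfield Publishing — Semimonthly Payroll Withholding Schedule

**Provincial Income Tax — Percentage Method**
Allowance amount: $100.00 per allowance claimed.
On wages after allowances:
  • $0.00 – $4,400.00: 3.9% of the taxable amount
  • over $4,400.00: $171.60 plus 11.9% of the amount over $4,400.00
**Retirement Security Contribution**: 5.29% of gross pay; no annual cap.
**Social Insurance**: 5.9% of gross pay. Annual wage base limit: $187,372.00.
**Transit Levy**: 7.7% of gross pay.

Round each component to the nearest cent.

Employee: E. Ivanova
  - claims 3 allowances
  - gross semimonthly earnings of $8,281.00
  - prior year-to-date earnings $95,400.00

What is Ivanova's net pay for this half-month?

$6,118.98

Provincial Income Tax: taxable = $8,281.00 − 3×$100.00 = $7,981.00
  $171.60 + 11.9% × ($7,981.00 − $4,400.00) = $171.60 + 11.9% × $3,581.00 = $597.74
Retirement Security Contribution: 5.29% × $8,281.00 = $438.06
Social Insurance: 5.9% × $8,281.00 = $488.58
Transit Levy: 7.7% × $8,281.00 = $637.64
Total withheld: $597.74 + $438.06 + $488.58 + $637.64 = $2,162.02
Net pay: $8,281.00 − $2,162.02 = $6,118.98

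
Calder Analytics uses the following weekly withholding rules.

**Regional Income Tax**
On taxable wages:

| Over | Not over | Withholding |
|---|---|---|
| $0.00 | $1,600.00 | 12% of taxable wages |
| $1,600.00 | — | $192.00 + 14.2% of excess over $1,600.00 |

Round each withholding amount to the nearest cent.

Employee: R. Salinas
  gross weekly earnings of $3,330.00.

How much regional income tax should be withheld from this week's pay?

Regional Income Tax: taxable = $3,330.00
  $192.00 + 14.2% × ($3,330.00 − $1,600.00) = $192.00 + 14.2% × $1,730.00 = $437.66

$437.66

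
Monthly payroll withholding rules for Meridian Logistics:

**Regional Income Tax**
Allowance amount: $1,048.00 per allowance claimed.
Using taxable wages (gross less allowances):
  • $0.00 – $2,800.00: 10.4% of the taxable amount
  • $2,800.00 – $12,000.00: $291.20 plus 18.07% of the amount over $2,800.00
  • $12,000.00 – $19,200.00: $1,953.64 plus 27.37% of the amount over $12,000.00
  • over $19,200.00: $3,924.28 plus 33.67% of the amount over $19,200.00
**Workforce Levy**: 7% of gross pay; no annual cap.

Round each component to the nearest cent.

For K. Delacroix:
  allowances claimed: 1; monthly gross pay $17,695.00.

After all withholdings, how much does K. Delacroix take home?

Regional Income Tax: taxable = $17,695.00 − 1×$1,048.00 = $16,647.00
  $1,953.64 + 27.37% × ($16,647.00 − $12,000.00) = $1,953.64 + 27.37% × $4,647.00 = $3,225.52
Workforce Levy: 7% × $17,695.00 = $1,238.65
Total withheld: $3,225.52 + $1,238.65 = $4,464.17
Net pay: $17,695.00 − $4,464.17 = $13,230.83

$13,230.83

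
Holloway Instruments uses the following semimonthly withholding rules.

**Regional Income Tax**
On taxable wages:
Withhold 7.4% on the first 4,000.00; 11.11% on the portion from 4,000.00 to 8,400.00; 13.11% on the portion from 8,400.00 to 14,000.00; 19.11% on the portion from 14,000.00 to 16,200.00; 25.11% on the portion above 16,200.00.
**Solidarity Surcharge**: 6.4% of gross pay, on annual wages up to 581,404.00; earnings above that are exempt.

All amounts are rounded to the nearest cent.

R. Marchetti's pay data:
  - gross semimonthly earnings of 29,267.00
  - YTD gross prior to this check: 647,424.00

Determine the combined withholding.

Regional Income Tax: taxable = 29,267.00
  1,939.42 + 25.11% × (29,267.00 − 16,200.00) = 1,939.42 + 25.11% × 13,067.00 = 5,220.54
Solidarity Surcharge: YTD 647,424.00 ≥ cap 581,404.00 → 0.00
Total: 5,220.54 + 0.00 = 5,220.54

5,220.54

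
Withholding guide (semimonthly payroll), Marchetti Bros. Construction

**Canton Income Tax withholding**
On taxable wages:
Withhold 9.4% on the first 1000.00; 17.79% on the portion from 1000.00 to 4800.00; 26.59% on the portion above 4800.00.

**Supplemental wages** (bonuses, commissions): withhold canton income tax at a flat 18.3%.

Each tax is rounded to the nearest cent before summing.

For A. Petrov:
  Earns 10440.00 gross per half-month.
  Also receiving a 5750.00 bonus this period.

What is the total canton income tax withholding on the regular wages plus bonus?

Canton Income Tax: taxable = 10440.00
  770.02 + 26.59% × (10440.00 − 4800.00) = 770.02 + 26.59% × 5640.00 = 2269.70
Supplemental (18.3% flat on bonus): 18.3% × 5750.00 = 1052.25
Total canton income tax: 2269.70 + 1052.25 = 3321.95

3321.95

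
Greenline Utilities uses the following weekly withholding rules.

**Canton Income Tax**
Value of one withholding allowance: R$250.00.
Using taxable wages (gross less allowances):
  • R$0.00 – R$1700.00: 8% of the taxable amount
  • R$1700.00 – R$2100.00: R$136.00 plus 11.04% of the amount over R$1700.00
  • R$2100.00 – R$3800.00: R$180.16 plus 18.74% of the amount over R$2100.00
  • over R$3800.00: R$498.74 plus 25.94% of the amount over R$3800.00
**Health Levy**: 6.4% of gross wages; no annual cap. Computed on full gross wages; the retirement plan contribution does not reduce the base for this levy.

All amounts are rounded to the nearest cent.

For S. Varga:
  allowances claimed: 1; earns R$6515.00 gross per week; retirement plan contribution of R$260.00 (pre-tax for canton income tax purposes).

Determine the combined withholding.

Canton Income Tax: taxable = R$6515.00 − R$260.00 − 1×R$250.00 = R$6005.00
  R$498.74 + 25.94% × (R$6005.00 − R$3800.00) = R$498.74 + 25.94% × R$2205.00 = R$1070.72
Health Levy: 6.4% × R$6515.00 = R$416.96
Total: R$1070.72 + R$416.96 = R$1487.68

R$1487.68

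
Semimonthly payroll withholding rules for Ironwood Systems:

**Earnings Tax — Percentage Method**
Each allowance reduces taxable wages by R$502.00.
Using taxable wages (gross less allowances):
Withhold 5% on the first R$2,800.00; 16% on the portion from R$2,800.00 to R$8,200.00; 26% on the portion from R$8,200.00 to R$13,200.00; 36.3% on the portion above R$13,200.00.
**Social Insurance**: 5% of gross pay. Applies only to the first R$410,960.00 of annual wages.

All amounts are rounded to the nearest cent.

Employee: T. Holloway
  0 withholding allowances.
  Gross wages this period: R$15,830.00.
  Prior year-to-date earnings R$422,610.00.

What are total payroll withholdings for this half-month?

Earnings Tax: taxable = R$15,830.00
  R$2,304.00 + 36.3% × (R$15,830.00 − R$13,200.00) = R$2,304.00 + 36.3% × R$2,630.00 = R$3,258.69
Social Insurance: YTD R$422,610.00 ≥ cap R$410,960.00 → R$0.00
Total: R$3,258.69 + R$0.00 = R$3,258.69

R$3,258.69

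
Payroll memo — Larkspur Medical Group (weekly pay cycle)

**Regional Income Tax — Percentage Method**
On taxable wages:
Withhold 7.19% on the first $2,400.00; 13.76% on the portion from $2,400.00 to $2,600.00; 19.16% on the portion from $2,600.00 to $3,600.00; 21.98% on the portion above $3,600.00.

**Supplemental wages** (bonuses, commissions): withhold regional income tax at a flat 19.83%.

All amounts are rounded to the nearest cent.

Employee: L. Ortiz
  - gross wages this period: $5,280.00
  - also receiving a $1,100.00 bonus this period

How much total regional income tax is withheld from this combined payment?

$979.07

Regional Income Tax: taxable = $5,280.00
  $391.68 + 21.98% × ($5,280.00 − $3,600.00) = $391.68 + 21.98% × $1,680.00 = $760.94
Supplemental (19.83% flat on bonus): 19.83% × $1,100.00 = $218.13
Total regional income tax: $760.94 + $218.13 = $979.07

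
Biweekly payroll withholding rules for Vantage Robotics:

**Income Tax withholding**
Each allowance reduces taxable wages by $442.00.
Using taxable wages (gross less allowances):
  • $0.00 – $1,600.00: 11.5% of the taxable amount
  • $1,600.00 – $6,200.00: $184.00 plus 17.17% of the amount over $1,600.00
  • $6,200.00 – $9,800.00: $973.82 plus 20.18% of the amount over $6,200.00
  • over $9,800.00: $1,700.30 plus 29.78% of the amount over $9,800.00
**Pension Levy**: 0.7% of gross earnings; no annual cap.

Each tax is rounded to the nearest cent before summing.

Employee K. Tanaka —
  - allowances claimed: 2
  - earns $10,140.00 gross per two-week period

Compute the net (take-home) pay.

Income Tax: taxable = $10,140.00 − 2×$442.00 = $9,256.00
  $973.82 + 20.18% × ($9,256.00 − $6,200.00) = $973.82 + 20.18% × $3,056.00 = $1,590.52
Pension Levy: 0.7% × $10,140.00 = $70.98
Total withheld: $1,590.52 + $70.98 = $1,661.50
Net pay: $10,140.00 − $1,661.50 = $8,478.50

$8,478.50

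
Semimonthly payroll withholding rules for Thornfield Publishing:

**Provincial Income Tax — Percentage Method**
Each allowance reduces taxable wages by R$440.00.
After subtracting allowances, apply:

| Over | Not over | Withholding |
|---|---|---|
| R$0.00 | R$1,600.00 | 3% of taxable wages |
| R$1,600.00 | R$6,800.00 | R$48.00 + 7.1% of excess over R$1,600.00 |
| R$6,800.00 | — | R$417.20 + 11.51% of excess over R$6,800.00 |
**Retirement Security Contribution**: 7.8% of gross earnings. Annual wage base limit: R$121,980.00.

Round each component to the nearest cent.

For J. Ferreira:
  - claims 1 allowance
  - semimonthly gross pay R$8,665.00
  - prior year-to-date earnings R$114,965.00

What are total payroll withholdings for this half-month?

Provincial Income Tax: taxable = R$8,665.00 − 1×R$440.00 = R$8,225.00
  R$417.20 + 11.51% × (R$8,225.00 − R$6,800.00) = R$417.20 + 11.51% × R$1,425.00 = R$581.22
Retirement Security Contribution: cap R$121,980.00 − YTD R$114,965.00 = R$7,015.00 subject; 7.8% × R$7,015.00 = R$547.17
Total: R$581.22 + R$547.17 = R$1,128.39

R$1,128.39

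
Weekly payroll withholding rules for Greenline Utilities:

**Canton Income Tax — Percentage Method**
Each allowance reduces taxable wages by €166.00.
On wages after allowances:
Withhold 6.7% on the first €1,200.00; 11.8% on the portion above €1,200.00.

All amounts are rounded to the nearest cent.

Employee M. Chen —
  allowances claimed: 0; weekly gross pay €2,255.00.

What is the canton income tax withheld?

€204.89

Canton Income Tax: taxable = €2,255.00
  €80.40 + 11.8% × (€2,255.00 − €1,200.00) = €80.40 + 11.8% × €1,055.00 = €204.89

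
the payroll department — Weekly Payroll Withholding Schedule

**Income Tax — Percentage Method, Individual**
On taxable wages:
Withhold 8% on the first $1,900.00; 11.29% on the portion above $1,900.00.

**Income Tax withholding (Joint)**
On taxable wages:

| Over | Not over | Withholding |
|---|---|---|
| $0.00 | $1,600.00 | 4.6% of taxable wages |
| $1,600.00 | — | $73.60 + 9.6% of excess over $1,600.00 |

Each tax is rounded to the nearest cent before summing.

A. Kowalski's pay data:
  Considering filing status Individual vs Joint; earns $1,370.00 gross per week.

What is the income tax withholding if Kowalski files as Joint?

$63.02

Income Tax (Joint): taxable = $1,370.00
  4.6% × $1,370.00 = $63.02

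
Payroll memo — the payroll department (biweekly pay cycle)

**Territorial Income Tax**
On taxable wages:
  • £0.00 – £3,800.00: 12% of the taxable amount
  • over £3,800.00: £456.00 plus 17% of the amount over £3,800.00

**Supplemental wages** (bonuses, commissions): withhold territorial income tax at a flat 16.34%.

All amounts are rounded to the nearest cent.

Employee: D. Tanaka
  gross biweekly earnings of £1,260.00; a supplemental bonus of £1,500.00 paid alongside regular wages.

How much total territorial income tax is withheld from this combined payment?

£396.30

Territorial Income Tax: taxable = £1,260.00
  12% × £1,260.00 = £151.20
Supplemental (16.34% flat on bonus): 16.34% × £1,500.00 = £245.10
Total territorial income tax: £151.20 + £245.10 = £396.30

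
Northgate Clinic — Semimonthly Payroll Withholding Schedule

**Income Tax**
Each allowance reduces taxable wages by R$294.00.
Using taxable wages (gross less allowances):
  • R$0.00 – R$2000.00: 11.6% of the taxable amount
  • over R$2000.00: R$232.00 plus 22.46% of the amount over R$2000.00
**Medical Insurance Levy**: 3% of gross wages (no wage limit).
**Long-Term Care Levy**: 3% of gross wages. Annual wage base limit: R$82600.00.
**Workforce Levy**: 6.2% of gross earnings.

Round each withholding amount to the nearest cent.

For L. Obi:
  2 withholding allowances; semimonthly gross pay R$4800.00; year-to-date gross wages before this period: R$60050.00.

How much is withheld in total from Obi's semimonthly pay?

Income Tax: taxable = R$4800.00 − 2×R$294.00 = R$4212.00
  R$232.00 + 22.46% × (R$4212.00 − R$2000.00) = R$232.00 + 22.46% × R$2212.00 = R$728.82
Medical Insurance Levy: 3% × R$4800.00 = R$144.00
Long-Term Care Levy: 3% × R$4800.00 = R$144.00
Workforce Levy: 6.2% × R$4800.00 = R$297.60
Total: R$728.82 + R$144.00 + R$144.00 + R$297.60 = R$1314.42

R$1314.42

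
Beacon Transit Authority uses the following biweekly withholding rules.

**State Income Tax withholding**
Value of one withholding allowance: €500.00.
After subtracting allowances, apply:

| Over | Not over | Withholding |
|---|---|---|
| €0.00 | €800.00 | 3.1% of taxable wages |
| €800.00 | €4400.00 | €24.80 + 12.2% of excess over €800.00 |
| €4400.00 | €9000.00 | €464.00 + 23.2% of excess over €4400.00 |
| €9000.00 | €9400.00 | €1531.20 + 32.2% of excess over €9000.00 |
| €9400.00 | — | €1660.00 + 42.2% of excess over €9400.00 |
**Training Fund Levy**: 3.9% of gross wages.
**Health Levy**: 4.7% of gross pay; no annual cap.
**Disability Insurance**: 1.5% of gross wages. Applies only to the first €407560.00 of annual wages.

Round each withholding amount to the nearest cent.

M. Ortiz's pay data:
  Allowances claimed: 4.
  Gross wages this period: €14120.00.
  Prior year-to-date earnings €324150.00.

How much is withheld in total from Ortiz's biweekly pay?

€4233.96

State Income Tax: taxable = €14120.00 − 4×€500.00 = €12120.00
  €1660.00 + 42.2% × (€12120.00 − €9400.00) = €1660.00 + 42.2% × €2720.00 = €2807.84
Training Fund Levy: 3.9% × €14120.00 = €550.68
Health Levy: 4.7% × €14120.00 = €663.64
Disability Insurance: 1.5% × €14120.00 = €211.80
Total: €2807.84 + €550.68 + €663.64 + €211.80 = €4233.96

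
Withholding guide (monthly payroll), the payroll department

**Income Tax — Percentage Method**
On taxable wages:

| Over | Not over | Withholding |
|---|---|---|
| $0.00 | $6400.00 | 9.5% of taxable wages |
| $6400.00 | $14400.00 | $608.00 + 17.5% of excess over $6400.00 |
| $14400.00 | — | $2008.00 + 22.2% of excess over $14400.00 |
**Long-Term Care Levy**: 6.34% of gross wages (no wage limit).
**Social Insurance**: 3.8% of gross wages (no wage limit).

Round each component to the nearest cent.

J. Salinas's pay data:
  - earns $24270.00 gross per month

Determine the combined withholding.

$6660.12

Income Tax: taxable = $24270.00
  $2008.00 + 22.2% × ($24270.00 − $14400.00) = $2008.00 + 22.2% × $9870.00 = $4199.14
Long-Term Care Levy: 6.34% × $24270.00 = $1538.72
Social Insurance: 3.8% × $24270.00 = $922.26
Total: $4199.14 + $1538.72 + $922.26 = $6660.12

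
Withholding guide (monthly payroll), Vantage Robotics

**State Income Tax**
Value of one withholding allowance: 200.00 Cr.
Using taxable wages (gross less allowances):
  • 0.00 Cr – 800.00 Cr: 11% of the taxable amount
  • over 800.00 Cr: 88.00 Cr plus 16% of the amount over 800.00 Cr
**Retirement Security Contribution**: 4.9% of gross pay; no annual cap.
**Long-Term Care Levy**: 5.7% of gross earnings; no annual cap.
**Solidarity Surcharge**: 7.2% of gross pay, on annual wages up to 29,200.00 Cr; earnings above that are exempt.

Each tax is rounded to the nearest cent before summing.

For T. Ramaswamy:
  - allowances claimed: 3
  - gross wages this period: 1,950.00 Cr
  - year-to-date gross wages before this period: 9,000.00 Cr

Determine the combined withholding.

State Income Tax: taxable = 1,950.00 Cr − 3×200.00 Cr = 1,350.00 Cr
  88.00 Cr + 16% × (1,350.00 Cr − 800.00 Cr) = 88.00 Cr + 16% × 550.00 Cr = 176.00 Cr
Retirement Security Contribution: 4.9% × 1,950.00 Cr = 95.55 Cr
Long-Term Care Levy: 5.7% × 1,950.00 Cr = 111.15 Cr
Solidarity Surcharge: 7.2% × 1,950.00 Cr = 140.40 Cr
Total: 176.00 Cr + 95.55 Cr + 111.15 Cr + 140.40 Cr = 523.10 Cr

523.10 Cr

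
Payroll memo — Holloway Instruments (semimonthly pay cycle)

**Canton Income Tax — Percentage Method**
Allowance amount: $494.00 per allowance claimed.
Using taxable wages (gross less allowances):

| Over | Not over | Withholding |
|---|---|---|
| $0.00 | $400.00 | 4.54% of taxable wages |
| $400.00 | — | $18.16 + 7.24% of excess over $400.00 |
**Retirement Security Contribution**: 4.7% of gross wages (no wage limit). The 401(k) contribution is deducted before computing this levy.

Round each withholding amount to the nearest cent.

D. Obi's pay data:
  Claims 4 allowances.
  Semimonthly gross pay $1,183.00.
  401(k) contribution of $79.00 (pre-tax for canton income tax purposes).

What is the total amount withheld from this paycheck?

Canton Income Tax: taxable = $1,183.00 − $79.00 − 4×$494.00 = $-872.00
  Taxable ≤ 0 → $0.00
Retirement Security Contribution: 4.7% × $1,104.00 = $51.89
Total: $0.00 + $51.89 = $51.89

$51.89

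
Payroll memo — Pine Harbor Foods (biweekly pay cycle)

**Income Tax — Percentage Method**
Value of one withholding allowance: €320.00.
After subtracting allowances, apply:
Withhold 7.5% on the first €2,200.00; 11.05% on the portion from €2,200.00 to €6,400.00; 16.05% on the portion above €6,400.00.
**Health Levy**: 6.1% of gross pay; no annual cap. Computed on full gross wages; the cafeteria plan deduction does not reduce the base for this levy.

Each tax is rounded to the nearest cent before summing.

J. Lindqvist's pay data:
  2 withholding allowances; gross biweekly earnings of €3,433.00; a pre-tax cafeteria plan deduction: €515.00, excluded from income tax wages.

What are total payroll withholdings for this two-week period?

€383.03

Income Tax: taxable = €3,433.00 − €515.00 − 2×€320.00 = €2,278.00
  €165.00 + 11.05% × (€2,278.00 − €2,200.00) = €165.00 + 11.05% × €78.00 = €173.62
Health Levy: 6.1% × €3,433.00 = €209.41
Total: €173.62 + €209.41 = €383.03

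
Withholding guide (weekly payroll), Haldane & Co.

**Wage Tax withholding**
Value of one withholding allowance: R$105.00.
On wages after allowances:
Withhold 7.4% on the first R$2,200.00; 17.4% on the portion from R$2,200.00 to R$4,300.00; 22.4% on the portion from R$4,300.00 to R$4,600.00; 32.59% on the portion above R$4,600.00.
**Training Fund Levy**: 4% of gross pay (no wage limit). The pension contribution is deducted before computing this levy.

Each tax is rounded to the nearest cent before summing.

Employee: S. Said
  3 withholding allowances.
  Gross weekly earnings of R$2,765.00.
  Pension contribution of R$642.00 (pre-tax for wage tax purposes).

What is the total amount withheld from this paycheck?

Wage Tax: taxable = R$2,765.00 − R$642.00 − 3×R$105.00 = R$1,808.00
  7.4% × R$1,808.00 = R$133.79
Training Fund Levy: 4% × R$2,123.00 = R$84.92
Total: R$133.79 + R$84.92 = R$218.71

R$218.71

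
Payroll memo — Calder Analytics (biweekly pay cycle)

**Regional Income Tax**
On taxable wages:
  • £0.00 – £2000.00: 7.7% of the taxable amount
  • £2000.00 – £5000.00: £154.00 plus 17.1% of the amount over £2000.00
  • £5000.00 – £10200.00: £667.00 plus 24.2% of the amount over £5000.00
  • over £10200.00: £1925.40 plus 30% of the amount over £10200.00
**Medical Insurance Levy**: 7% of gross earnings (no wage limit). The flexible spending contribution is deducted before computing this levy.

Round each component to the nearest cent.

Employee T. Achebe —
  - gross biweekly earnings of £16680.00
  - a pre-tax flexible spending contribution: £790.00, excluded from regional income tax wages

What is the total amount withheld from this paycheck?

Regional Income Tax: taxable = £16680.00 − £790.00 = £15890.00
  £1925.40 + 30% × (£15890.00 − £10200.00) = £1925.40 + 30% × £5690.00 = £3632.40
Medical Insurance Levy: 7% × £15890.00 = £1112.30
Total: £3632.40 + £1112.30 = £4744.70

£4744.70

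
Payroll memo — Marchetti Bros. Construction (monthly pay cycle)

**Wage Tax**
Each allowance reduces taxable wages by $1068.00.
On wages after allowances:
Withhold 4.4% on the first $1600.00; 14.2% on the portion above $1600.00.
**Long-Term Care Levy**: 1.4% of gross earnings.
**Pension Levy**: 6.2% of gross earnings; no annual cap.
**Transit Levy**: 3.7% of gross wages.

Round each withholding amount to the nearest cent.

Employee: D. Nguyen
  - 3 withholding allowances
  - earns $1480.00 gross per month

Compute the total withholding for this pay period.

$167.24

Wage Tax: taxable = $1480.00 − 3×$1068.00 = $-1724.00
  Taxable ≤ 0 → $0.00
Long-Term Care Levy: 1.4% × $1480.00 = $20.72
Pension Levy: 6.2% × $1480.00 = $91.76
Transit Levy: 3.7% × $1480.00 = $54.76
Total: $0.00 + $20.72 + $91.76 + $54.76 = $167.24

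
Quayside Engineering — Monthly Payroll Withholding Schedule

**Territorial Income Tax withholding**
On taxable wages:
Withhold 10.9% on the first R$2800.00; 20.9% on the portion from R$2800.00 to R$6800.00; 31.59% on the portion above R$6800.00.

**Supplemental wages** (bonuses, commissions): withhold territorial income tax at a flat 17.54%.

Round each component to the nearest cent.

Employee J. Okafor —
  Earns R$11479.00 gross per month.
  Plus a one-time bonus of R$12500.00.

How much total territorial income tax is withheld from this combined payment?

Territorial Income Tax: taxable = R$11479.00
  R$1141.20 + 31.59% × (R$11479.00 − R$6800.00) = R$1141.20 + 31.59% × R$4679.00 = R$2619.30
Supplemental (17.54% flat on bonus): 17.54% × R$12500.00 = R$2192.50
Total territorial income tax: R$2619.30 + R$2192.50 = R$4811.80

R$4811.80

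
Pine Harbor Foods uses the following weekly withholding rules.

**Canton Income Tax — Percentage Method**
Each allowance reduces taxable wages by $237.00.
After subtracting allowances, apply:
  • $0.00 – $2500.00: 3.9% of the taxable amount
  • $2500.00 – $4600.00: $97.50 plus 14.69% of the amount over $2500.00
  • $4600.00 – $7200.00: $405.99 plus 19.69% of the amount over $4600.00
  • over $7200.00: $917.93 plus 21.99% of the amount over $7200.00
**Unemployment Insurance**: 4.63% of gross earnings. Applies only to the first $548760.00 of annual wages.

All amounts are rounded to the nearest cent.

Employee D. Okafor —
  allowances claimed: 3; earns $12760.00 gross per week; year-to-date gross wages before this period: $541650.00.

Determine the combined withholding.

Canton Income Tax: taxable = $12760.00 − 3×$237.00 = $12049.00
  $917.93 + 21.99% × ($12049.00 − $7200.00) = $917.93 + 21.99% × $4849.00 = $1984.23
Unemployment Insurance: cap $548760.00 − YTD $541650.00 = $7110.00 subject; 4.63% × $7110.00 = $329.19
Total: $1984.23 + $329.19 = $2313.42

$2313.42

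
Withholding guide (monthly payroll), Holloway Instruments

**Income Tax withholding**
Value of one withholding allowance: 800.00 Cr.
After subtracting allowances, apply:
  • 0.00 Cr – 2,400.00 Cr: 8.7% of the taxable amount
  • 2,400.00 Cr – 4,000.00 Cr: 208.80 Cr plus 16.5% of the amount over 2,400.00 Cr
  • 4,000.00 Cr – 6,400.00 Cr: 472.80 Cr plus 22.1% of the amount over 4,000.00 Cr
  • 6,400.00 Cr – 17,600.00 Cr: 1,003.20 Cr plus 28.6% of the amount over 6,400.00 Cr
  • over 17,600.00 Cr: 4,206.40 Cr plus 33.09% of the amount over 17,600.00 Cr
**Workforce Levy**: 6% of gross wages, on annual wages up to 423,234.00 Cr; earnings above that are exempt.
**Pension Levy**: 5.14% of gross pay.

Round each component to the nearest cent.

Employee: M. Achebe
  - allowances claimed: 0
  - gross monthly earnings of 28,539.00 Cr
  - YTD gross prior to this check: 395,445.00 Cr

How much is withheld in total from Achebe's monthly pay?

Income Tax: taxable = 28,539.00 Cr
  4,206.40 Cr + 33.09% × (28,539.00 Cr − 17,600.00 Cr) = 4,206.40 Cr + 33.09% × 10,939.00 Cr = 7,826.12 Cr
Workforce Levy: cap 423,234.00 Cr − YTD 395,445.00 Cr = 27,789.00 Cr subject; 6% × 27,789.00 Cr = 1,667.34 Cr
Pension Levy: 5.14% × 28,539.00 Cr = 1,466.90 Cr
Total: 7,826.12 Cr + 1,667.34 Cr + 1,466.90 Cr = 10,960.36 Cr

10,960.36 Cr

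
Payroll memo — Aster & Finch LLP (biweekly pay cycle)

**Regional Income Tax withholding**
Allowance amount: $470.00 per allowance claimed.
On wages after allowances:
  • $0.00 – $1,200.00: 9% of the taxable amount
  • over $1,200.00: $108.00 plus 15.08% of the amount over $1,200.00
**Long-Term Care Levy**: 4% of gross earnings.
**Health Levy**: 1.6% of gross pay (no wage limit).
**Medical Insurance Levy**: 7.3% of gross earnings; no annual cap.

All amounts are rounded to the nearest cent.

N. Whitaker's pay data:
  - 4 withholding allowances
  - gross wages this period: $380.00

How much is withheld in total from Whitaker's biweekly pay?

Regional Income Tax: taxable = $380.00 − 4×$470.00 = $-1,500.00
  Taxable ≤ 0 → $0.00
Long-Term Care Levy: 4% × $380.00 = $15.20
Health Levy: 1.6% × $380.00 = $6.08
Medical Insurance Levy: 7.3% × $380.00 = $27.74
Total: $0.00 + $15.20 + $6.08 + $27.74 = $49.02

$49.02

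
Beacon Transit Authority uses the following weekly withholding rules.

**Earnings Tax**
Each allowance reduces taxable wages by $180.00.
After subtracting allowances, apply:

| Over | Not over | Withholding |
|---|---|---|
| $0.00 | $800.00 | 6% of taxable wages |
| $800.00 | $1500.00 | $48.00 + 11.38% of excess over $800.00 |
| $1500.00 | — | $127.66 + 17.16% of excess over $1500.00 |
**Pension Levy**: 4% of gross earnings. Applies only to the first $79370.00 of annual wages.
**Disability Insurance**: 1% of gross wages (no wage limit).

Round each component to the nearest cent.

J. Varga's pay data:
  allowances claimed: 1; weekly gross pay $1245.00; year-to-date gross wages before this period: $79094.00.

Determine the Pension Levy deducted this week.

Pension Levy: cap $79370.00 − YTD $79094.00 = $276.00 subject; 4% × $276.00 = $11.04

$11.04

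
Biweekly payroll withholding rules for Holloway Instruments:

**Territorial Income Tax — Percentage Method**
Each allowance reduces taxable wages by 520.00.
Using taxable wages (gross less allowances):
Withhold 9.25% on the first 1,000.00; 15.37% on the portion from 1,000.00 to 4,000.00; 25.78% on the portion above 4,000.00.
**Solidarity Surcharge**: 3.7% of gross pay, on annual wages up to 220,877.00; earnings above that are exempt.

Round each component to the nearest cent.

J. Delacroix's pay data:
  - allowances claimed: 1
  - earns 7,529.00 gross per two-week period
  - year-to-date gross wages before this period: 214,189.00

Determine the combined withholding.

1,576.78

Territorial Income Tax: taxable = 7,529.00 − 1×520.00 = 7,009.00
  553.60 + 25.78% × (7,009.00 − 4,000.00) = 553.60 + 25.78% × 3,009.00 = 1,329.32
Solidarity Surcharge: cap 220,877.00 − YTD 214,189.00 = 6,688.00 subject; 3.7% × 6,688.00 = 247.46
Total: 1,329.32 + 247.46 = 1,576.78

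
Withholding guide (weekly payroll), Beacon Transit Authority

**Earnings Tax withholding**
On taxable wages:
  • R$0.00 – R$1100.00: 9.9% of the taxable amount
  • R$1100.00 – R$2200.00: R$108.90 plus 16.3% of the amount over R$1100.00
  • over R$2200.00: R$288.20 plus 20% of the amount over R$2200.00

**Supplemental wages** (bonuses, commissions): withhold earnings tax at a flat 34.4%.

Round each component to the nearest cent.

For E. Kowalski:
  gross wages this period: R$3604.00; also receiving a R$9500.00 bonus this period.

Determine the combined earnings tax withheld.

Earnings Tax: taxable = R$3604.00
  R$288.20 + 20% × (R$3604.00 − R$2200.00) = R$288.20 + 20% × R$1404.00 = R$569.00
Supplemental (34.4% flat on bonus): 34.4% × R$9500.00 = R$3268.00
Total earnings tax: R$569.00 + R$3268.00 = R$3837.00

R$3837.00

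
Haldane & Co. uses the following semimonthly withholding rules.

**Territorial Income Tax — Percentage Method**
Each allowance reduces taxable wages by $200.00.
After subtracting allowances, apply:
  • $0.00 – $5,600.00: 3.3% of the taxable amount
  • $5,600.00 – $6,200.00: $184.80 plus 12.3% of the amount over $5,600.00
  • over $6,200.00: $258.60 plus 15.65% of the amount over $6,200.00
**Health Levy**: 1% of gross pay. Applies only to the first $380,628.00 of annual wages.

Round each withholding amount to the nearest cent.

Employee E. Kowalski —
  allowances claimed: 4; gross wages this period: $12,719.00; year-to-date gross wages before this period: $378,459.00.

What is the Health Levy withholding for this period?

$21.69

Health Levy: cap $380,628.00 − YTD $378,459.00 = $2,169.00 subject; 1% × $2,169.00 = $21.69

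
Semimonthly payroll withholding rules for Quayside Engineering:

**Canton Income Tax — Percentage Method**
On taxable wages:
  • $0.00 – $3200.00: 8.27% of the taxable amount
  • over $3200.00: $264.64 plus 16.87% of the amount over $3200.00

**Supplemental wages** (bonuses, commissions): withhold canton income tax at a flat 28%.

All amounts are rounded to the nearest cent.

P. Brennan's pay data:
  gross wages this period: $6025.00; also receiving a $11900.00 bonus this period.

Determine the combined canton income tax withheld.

$4073.22

Canton Income Tax: taxable = $6025.00
  $264.64 + 16.87% × ($6025.00 − $3200.00) = $264.64 + 16.87% × $2825.00 = $741.22
Supplemental (28% flat on bonus): 28% × $11900.00 = $3332.00
Total canton income tax: $741.22 + $3332.00 = $4073.22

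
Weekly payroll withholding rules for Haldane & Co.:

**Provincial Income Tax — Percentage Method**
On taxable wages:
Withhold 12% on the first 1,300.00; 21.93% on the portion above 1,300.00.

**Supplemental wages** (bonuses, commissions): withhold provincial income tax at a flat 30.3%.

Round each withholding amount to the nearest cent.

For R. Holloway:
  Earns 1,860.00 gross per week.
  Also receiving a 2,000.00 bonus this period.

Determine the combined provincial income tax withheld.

Provincial Income Tax: taxable = 1,860.00
  156.00 + 21.93% × (1,860.00 − 1,300.00) = 156.00 + 21.93% × 560.00 = 278.81
Supplemental (30.3% flat on bonus): 30.3% × 2,000.00 = 606.00
Total provincial income tax: 278.81 + 606.00 = 884.81

884.81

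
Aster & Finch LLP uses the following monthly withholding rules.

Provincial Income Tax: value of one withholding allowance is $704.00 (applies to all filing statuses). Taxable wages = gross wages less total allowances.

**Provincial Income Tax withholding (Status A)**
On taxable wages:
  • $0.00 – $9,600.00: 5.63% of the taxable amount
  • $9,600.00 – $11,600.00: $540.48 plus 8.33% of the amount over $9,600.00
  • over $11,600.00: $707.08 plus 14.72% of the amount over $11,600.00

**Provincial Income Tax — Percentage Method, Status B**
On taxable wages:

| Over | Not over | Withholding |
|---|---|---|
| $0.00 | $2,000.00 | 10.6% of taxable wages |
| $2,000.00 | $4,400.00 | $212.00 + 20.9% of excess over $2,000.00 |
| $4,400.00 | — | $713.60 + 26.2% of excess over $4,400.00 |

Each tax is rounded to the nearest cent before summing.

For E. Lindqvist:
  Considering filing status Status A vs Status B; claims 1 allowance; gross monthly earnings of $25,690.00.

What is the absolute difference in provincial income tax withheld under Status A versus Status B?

$3,429.63

Provincial Income Tax (Status A): taxable = $25,690.00 − 1×$704.00 = $24,986.00
  $707.08 + 14.72% × ($24,986.00 − $11,600.00) = $707.08 + 14.72% × $13,386.00 = $2,677.50
Provincial Income Tax (Status B): taxable = $25,690.00 − 1×$704.00 = $24,986.00
  $713.60 + 26.2% × ($24,986.00 − $4,400.00) = $713.60 + 26.2% × $20,586.00 = $6,107.13
Difference: |$2,677.50 − $6,107.13| = $3,429.63 (higher under Status B)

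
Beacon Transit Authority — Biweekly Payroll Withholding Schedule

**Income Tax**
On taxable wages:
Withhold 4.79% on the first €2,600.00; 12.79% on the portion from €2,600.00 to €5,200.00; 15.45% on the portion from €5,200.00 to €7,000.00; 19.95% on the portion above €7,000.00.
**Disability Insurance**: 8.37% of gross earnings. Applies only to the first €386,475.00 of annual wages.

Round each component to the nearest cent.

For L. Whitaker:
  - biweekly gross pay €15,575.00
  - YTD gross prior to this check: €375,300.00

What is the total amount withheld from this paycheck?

Income Tax: taxable = €15,575.00
  €735.18 + 19.95% × (€15,575.00 − €7,000.00) = €735.18 + 19.95% × €8,575.00 = €2,445.89
Disability Insurance: cap €386,475.00 − YTD €375,300.00 = €11,175.00 subject; 8.37% × €11,175.00 = €935.35
Total: €2,445.89 + €935.35 = €3,381.24

€3,381.24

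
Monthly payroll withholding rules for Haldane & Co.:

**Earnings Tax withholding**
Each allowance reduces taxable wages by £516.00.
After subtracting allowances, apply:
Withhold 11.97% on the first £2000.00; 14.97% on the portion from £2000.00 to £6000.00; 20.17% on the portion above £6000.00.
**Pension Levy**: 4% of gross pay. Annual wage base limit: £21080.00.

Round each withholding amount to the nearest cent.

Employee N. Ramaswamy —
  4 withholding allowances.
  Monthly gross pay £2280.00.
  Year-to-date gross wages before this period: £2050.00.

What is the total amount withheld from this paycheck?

Earnings Tax: taxable = £2280.00 − 4×£516.00 = £216.00
  11.97% × £216.00 = £25.86
Pension Levy: 4% × £2280.00 = £91.20
Total: £25.86 + £91.20 = £117.06

£117.06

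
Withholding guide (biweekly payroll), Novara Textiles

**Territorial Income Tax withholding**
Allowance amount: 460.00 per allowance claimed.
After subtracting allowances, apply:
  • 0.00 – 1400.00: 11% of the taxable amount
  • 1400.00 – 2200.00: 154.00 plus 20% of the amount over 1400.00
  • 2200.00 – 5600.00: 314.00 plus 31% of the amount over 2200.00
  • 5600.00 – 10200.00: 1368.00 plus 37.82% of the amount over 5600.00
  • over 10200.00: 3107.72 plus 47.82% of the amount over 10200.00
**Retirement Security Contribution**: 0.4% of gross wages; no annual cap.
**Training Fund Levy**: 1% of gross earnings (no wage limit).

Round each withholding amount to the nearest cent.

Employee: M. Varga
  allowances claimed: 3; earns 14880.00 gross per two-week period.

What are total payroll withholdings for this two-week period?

Territorial Income Tax: taxable = 14880.00 − 3×460.00 = 13500.00
  3107.72 + 47.82% × (13500.00 − 10200.00) = 3107.72 + 47.82% × 3300.00 = 4685.78
Retirement Security Contribution: 0.4% × 14880.00 = 59.52
Training Fund Levy: 1% × 14880.00 = 148.80
Total: 4685.78 + 59.52 + 148.80 = 4894.10

4894.10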